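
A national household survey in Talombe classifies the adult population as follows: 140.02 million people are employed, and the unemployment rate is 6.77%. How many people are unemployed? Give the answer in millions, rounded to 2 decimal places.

About 10.17 million are unemployed.

Let U be the number unemployed. The labor force is E + U, and U/(E+U) = 0.0677.
So U = 0.0677 × 140.02 / (1 − 0.0677) = 9.4794 / 0.9323 ≈ 10.17 million.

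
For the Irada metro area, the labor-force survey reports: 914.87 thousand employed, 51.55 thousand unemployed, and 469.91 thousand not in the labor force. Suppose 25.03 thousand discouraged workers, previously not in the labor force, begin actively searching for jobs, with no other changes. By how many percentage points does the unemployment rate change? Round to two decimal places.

Initially, labor force = 914.87 + 51.55 = 966.42 thousand, so u = 51.55/966.42 = 5.33%.
After the change, unemployed and labor force both rise by 25.03 → E = 914.87, U = 76.58, labor force = 991.45 thousand.
New unemployment rate = 76.58 / 991.45 = 7.72%.
Change = 7.72% − 5.33% = +2.39 percentage points.

The unemployment rate changes by +2.39 percentage points.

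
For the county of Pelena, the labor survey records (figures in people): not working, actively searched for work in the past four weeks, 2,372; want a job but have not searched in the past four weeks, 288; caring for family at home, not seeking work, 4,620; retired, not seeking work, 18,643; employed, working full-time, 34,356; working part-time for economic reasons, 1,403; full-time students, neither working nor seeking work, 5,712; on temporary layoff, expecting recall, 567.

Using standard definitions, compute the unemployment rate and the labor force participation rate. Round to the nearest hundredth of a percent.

Employed = 34,356 + 1,403 = 35,759 (anyone who worked, including part-time for economic reasons, counts as employed).
Unemployed = 2,372 + 567 = 2,939 (jobless and actively searching, or on temporary layoff).
Labor force = 35,759 + 2,939 = 38,698.
Not in labor force = 288 + 4,620 + 18,643 + 5,712 = 29,263 (those not working and not actively searching are outside the labor force — including those who want a job but have given up searching).
Civilian working-age population = 38,698 + 29,263 = 67,961.
Unemployment rate = 2,939 / 38,698 = 7.59%.
Labor force participation rate = 38,698 / 67,961 = 56.94%.

Unemployment rate ≈ 7.59%; labor force participation rate ≈ 56.94%.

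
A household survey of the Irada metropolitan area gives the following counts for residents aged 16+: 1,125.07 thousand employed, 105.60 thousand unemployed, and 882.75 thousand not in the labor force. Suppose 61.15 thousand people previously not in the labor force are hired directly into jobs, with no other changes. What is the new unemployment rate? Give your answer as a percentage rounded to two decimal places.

Initially, labor force = 1,125.07 + 105.60 = 1,230.67 thousand, so u = 105.60/1,230.67 = 8.58%.
After the change, employed and labor force both rise by 61.15; unemployed unchanged → E = 1,186.22, U = 105.60, labor force = 1,291.82 thousand.
New unemployment rate = 105.60 / 1,291.82 = 8.17%.

New unemployment rate ≈ 8.17%.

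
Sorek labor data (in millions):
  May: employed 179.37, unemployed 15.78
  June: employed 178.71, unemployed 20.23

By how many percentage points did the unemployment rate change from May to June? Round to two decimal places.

The unemployment rate changed by +2.08 percentage points.

May: labor force = 179.37 + 15.78 = 195.15; u = 15.78/195.15 = 8.09%.
June: labor force = 178.71 + 20.23 = 198.94; u = 20.23/198.94 = 10.17%.
Change = 10.17% − 8.09% = +2.08 pp.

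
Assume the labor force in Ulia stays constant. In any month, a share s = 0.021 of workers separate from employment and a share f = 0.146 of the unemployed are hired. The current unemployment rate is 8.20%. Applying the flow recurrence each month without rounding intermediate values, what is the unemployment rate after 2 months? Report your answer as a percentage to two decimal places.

Unemployment rate after two months ≈ 9.54%.

With a fixed labor force, u_{t+1} = u_t + s·(1−u_t) − f·u_t = u_t·(1−s−f) + s.
Here 1−s−f = 0.833 and s = 0.021.
u_1 = 0.082000 × 0.833 + 0.021 = 0.089306.
u_2 = 0.089306 × 0.833 + 0.021 = 0.095392.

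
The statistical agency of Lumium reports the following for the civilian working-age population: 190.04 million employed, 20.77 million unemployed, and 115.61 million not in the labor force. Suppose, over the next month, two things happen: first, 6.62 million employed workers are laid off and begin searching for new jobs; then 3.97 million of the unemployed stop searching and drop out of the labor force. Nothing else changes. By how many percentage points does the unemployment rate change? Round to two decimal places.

The unemployment rate changes by +1.47 percentage points.

Initially, labor force = 190.04 + 20.77 = 210.81 million, so u = 20.77/210.81 = 9.85%.
After the first change, employed falls and unemployed rises by 6.62; labor force unchanged → E = 183.42, U = 27.39, labor force = 210.81 million.
After the second change, unemployed and labor force both fall by 3.97 → E = 183.42, U = 23.42, labor force = 206.84 million.
New unemployment rate = 23.42 / 206.84 = 11.32%.
Change = 11.32% − 9.85% = +1.47 percentage points.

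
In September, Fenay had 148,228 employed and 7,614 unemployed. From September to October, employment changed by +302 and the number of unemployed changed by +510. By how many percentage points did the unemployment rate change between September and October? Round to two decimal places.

The unemployment rate changed by +0.30 percentage points.

September: labor force = 148,228 + 7,614 = 155,842; u = 7,614/155,842 = 4.89%.
October: labor force = 148,530 + 8,124 = 156,654; u = 8,124/156,654 = 5.19%.
Change = 5.19% − 4.89% = +0.30 pp.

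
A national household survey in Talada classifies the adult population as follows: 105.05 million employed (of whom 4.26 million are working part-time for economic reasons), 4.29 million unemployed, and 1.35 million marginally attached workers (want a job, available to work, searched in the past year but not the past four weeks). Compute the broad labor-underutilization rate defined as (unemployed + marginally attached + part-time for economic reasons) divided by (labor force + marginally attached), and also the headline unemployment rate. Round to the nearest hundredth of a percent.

Labor force = 105.05 + 4.29 = 109.34 million.
Numerator = 4.29 + 1.35 + 4.26 = 9.90 million.
Denominator = 109.34 + 1.35 = 110.69 million.
Broad rate = 9.90 / 110.69 = 8.94%.
Headline unemployment rate = 4.29 / 109.34 = 3.92%.

Broad underutilization rate ≈ 8.94%; headline unemployment rate ≈ 3.92%.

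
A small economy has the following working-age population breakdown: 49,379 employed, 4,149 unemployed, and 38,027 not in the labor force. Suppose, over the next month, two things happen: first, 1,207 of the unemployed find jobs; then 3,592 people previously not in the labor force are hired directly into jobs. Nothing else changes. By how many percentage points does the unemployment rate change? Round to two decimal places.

Initially, labor force = 49,379 + 4,149 = 53,528, so u = 4,149/53,528 = 7.75%.
After the first change, unemployed falls and employed rises by 1,207; labor force unchanged → E = 50,586, U = 2,942, labor force = 53,528.
After the second change, employed and labor force both rise by 3,592; unemployed unchanged → E = 54,178, U = 2,942, labor force = 57,120.
New unemployment rate = 2,942 / 57,120 = 5.15%.
Change = 5.15% − 7.75% = −2.60 percentage points.

The unemployment rate changes by −2.60 percentage points.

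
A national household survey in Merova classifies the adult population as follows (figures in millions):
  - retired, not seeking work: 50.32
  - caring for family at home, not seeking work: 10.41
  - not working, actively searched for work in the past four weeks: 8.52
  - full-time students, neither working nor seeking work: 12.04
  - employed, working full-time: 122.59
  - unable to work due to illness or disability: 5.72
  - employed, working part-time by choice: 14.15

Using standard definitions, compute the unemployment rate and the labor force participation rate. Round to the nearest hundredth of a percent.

Unemployment rate ≈ 5.87%; labor force participation rate ≈ 64.92%.

Employed = 122.59 + 14.15 = 136.74 million.
Unemployed = 8.52 million.
Labor force = 136.74 + 8.52 = 145.26 million.
Not in labor force = 50.32 + 10.41 + 12.04 + 5.72 = 78.49 million (those not working and not actively searching are outside the labor force).
Civilian working-age population = 145.26 + 78.49 = 223.75 million.
Unemployment rate = 8.52 / 145.26 = 5.87%.
Labor force participation rate = 145.26 / 223.75 = 64.92%.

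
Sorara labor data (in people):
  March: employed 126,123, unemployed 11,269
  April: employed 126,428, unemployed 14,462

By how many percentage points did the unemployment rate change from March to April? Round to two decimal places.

March: labor force = 126,123 + 11,269 = 137,392; u = 11,269/137,392 = 8.20%.
April: labor force = 126,428 + 14,462 = 140,890; u = 14,462/140,890 = 10.26%.
Change = 10.26% − 8.20% = +2.06 pp.

The unemployment rate changed by +2.06 percentage points.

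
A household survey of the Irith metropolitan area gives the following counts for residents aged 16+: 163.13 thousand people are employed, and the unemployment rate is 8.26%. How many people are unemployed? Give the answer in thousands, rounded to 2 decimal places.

About 14.69 thousand are unemployed.

Let U be the number unemployed. The labor force is E + U, and U/(E+U) = 0.0826.
So U = 0.0826 × 163.13 / (1 − 0.0826) = 13.4745 / 0.9174 ≈ 14.69 thousand.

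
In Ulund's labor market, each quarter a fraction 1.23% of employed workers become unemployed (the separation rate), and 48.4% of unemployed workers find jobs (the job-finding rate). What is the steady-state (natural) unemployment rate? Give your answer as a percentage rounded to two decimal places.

At steady state the flows balance: s·E = f·U, so U/(E+U) = s/(s+f).
u* = 1.23 / (1.23 + 48.4) = 1.23 / 49.63 = 2.48%.

Steady-state unemployment rate ≈ 2.48%.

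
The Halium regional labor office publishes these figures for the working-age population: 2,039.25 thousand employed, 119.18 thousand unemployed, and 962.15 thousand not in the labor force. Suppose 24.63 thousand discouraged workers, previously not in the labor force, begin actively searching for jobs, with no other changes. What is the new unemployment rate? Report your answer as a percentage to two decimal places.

New unemployment rate ≈ 6.59%.

Initially, labor force = 2,039.25 + 119.18 = 2,158.43 thousand, so u = 119.18/2,158.43 = 5.52%.
After the change, unemployed and labor force both rise by 24.63 → E = 2,039.25, U = 143.81, labor force = 2,183.06 thousand.
New unemployment rate = 143.81 / 2,183.06 = 6.59%.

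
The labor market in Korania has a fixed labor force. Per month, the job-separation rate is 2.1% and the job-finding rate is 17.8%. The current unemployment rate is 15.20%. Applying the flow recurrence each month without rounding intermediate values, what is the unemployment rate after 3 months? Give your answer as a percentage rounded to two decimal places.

Unemployment rate after three months ≈ 12.94%.

With a fixed labor force, u_{t+1} = u_t + s·(1−u_t) − f·u_t = u_t·(1−s−f) + s.
Here 1−s−f = 0.801 and s = 0.021.
u_1 = 0.152000 × 0.801 + 0.021 = 0.142752.
u_2 = 0.142752 × 0.801 + 0.021 = 0.135344.
u_3 = 0.135344 × 0.801 + 0.021 = 0.129411.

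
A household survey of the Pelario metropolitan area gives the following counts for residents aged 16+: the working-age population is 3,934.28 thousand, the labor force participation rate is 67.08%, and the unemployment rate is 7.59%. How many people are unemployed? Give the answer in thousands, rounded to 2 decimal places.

About 200.31 thousand are unemployed.

Labor force = 0.6708 × 3,934.28 = 2,639.12 thousand.
Unemployed = 0.0759 × 2,639.12 ≈ 200.31 thousand.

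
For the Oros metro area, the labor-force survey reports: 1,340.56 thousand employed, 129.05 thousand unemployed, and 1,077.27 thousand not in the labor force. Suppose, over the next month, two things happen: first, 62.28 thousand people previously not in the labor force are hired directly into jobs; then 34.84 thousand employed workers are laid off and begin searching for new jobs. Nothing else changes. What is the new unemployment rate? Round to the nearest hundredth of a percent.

Initially, labor force = 1,340.56 + 129.05 = 1,469.61 thousand, so u = 129.05/1,469.61 = 8.78%.
After the first change, employed and labor force both rise by 62.28; unemployed unchanged → E = 1,402.84, U = 129.05, labor force = 1,531.89 thousand.
After the second change, employed falls and unemployed rises by 34.84; labor force unchanged → E = 1,368.00, U = 163.89, labor force = 1,531.89 thousand.
New unemployment rate = 163.89 / 1,531.89 = 10.70%.

New unemployment rate ≈ 10.70%.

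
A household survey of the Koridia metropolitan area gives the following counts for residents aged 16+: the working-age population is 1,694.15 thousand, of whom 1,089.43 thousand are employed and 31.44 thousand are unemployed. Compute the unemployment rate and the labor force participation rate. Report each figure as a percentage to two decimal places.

Labor force = employed + unemployed = 1,089.43 + 31.44 = 1,120.87 thousand.
Unemployment rate = 31.44 / 1,120.87 = 2.80%.
Labor force participation rate = 1,120.87 / 1,694.15 = 66.16%.

Unemployment rate ≈ 2.80%; labor force participation rate ≈ 66.16%.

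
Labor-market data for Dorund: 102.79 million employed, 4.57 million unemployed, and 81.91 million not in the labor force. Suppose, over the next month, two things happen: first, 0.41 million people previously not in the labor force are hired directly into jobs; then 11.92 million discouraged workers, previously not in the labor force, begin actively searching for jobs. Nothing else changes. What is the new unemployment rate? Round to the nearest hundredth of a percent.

Initially, labor force = 102.79 + 4.57 = 107.36 million, so u = 4.57/107.36 = 4.26%.
After the first change, employed and labor force both rise by 0.41; unemployed unchanged → E = 103.20, U = 4.57, labor force = 107.77 million.
After the second change, unemployed and labor force both rise by 11.92 → E = 103.20, U = 16.49, labor force = 119.69 million.
New unemployment rate = 16.49 / 119.69 = 13.78%.

New unemployment rate ≈ 13.78%.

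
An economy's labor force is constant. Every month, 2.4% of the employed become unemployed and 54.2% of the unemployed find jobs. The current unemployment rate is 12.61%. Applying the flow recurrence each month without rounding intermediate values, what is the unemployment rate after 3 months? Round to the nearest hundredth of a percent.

With a fixed labor force, u_{t+1} = u_t + s·(1−u_t) − f·u_t = u_t·(1−s−f) + s.
Here 1−s−f = 0.434 and s = 0.024.
u_1 = 0.126100 × 0.434 + 0.024 = 0.078727.
u_2 = 0.078727 × 0.434 + 0.024 = 0.058168.
u_3 = 0.058168 × 0.434 + 0.024 = 0.049245.

Unemployment rate after three months ≈ 4.92%.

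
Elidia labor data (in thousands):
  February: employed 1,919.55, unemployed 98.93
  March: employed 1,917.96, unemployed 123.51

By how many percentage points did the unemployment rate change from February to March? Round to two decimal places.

The unemployment rate changed by +1.15 percentage points.

February: labor force = 1,919.55 + 98.93 = 2,018.48; u = 98.93/2,018.48 = 4.90%.
March: labor force = 1,917.96 + 123.51 = 2,041.47; u = 123.51/2,041.47 = 6.05%.
Change = 6.05% − 4.90% = +1.15 pp.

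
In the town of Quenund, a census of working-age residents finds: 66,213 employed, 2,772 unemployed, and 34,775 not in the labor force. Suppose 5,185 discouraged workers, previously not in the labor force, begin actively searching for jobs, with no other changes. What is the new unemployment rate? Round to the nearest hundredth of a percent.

Initially, labor force = 66,213 + 2,772 = 68,985, so u = 2,772/68,985 = 4.02%.
After the change, unemployed and labor force both rise by 5,185 → E = 66,213, U = 7,957, labor force = 74,170.
New unemployment rate = 7,957 / 74,170 = 10.73%.

New unemployment rate ≈ 10.73%.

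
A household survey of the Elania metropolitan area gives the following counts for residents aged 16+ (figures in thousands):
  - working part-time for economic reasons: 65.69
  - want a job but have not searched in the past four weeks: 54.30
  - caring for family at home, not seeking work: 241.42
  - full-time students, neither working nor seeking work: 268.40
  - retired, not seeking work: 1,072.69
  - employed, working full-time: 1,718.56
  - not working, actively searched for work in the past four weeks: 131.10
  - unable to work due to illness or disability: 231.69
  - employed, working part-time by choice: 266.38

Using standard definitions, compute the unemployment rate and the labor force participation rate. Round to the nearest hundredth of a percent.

Unemployment rate ≈ 6.01%; labor force participation rate ≈ 53.87%.

Employed = 65.69 + 1,718.56 + 266.38 = 2,050.63 thousand (anyone who worked, including part-time for economic reasons, counts as employed).
Unemployed = 131.10 thousand.
Labor force = 2,050.63 + 131.10 = 2,181.73 thousand.
Not in labor force = 54.30 + 241.42 + 268.40 + 1,072.69 + 231.69 = 1,868.50 thousand (those not working and not actively searching are outside the labor force — including those who want a job but have given up searching).
Civilian working-age population = 2,181.73 + 1,868.50 = 4,050.23 thousand.
Unemployment rate = 131.10 / 2,181.73 = 6.01%.
Labor force participation rate = 2,181.73 / 4,050.23 = 53.87%.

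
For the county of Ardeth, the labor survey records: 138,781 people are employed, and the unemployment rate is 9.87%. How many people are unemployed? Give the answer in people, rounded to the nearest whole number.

About 15,198 are unemployed.

Let U be the number unemployed. The labor force is E + U, and U/(E+U) = 0.0987.
So U = 0.0987 × 138,781 / (1 − 0.0987) = 13697.68 / 0.9013 ≈ 15,198.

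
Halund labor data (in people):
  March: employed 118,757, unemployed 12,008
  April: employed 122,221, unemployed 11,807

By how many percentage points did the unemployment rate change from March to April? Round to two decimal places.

March: labor force = 118,757 + 12,008 = 130,765; u = 12,008/130,765 = 9.18%.
April: labor force = 122,221 + 11,807 = 134,028; u = 11,807/134,028 = 8.81%.
Change = 8.81% − 9.18% = −0.37 pp.

The unemployment rate changed by −0.37 percentage points.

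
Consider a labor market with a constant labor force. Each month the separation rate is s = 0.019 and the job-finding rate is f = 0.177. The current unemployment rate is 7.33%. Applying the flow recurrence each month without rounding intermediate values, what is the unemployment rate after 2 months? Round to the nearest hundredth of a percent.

With a fixed labor force, u_{t+1} = u_t + s·(1−u_t) − f·u_t = u_t·(1−s−f) + s.
Here 1−s−f = 0.804 and s = 0.019.
u_1 = 0.073300 × 0.804 + 0.019 = 0.077933.
u_2 = 0.077933 × 0.804 + 0.019 = 0.081658.

Unemployment rate after two months ≈ 8.17%.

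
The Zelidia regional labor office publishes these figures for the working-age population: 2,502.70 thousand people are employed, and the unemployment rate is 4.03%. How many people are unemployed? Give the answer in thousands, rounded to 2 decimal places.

Let U be the number unemployed. The labor force is E + U, and U/(E+U) = 0.0403.
So U = 0.0403 × 2,502.70 / (1 − 0.0403) = 100.8588 / 0.9597 ≈ 105.09 thousand.

About 105.09 thousand are unemployed.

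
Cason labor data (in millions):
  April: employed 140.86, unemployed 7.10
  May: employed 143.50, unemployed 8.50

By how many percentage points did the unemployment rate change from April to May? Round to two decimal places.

April: labor force = 140.86 + 7.10 = 147.96; u = 7.10/147.96 = 4.80%.
May: labor force = 143.50 + 8.50 = 152.00; u = 8.50/152.00 = 5.59%.
Change = 5.59% − 4.80% = +0.79 pp.

The unemployment rate changed by +0.79 percentage points.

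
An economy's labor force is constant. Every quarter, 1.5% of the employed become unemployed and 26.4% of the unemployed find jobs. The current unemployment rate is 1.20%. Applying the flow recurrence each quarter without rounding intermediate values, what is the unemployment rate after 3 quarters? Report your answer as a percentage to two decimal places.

Unemployment rate after three quarters ≈ 3.81%.

With a fixed labor force, u_{t+1} = u_t + s·(1−u_t) − f·u_t = u_t·(1−s−f) + s.
Here 1−s−f = 0.721 and s = 0.015.
u_1 = 0.012000 × 0.721 + 0.015 = 0.023652.
u_2 = 0.023652 × 0.721 + 0.015 = 0.032053.
u_3 = 0.032053 × 0.721 + 0.015 = 0.038110.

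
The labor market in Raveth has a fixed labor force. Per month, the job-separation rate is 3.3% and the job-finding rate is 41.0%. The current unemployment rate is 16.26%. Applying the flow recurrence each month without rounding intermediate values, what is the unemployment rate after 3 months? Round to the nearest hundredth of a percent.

With a fixed labor force, u_{t+1} = u_t + s·(1−u_t) − f·u_t = u_t·(1−s−f) + s.
Here 1−s−f = 0.557 and s = 0.033.
u_1 = 0.162600 × 0.557 + 0.033 = 0.123568.
u_2 = 0.123568 × 0.557 + 0.033 = 0.101827.
u_3 = 0.101827 × 0.557 + 0.033 = 0.089718.

Unemployment rate after three months ≈ 8.97%.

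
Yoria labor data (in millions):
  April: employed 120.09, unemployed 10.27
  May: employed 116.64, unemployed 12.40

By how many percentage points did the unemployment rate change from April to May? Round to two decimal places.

The unemployment rate changed by +1.73 percentage points.

April: labor force = 120.09 + 10.27 = 130.36; u = 10.27/130.36 = 7.88%.
May: labor force = 116.64 + 12.40 = 129.04; u = 12.40/129.04 = 9.61%.
Change = 9.61% − 7.88% = +1.73 pp.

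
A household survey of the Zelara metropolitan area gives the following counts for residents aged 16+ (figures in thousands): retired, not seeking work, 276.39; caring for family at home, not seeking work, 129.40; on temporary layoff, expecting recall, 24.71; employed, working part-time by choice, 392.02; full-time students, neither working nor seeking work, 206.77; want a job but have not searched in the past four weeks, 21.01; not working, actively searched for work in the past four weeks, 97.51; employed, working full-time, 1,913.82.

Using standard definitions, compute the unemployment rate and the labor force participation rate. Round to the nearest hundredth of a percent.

Unemployment rate ≈ 5.03%; labor force participation rate ≈ 79.31%.

Employed = 392.02 + 1,913.82 = 2,305.84 thousand.
Unemployed = 24.71 + 97.51 = 122.22 thousand (jobless and actively searching, or on temporary layoff).
Labor force = 2,305.84 + 122.22 = 2,428.06 thousand.
Not in labor force = 276.39 + 129.40 + 206.77 + 21.01 = 633.57 thousand (those not working and not actively searching are outside the labor force — including those who want a job but have given up searching).
Civilian working-age population = 2,428.06 + 633.57 = 3,061.63 thousand.
Unemployment rate = 122.22 / 2,428.06 = 5.03%.
Labor force participation rate = 2,428.06 / 3,061.63 = 79.31%.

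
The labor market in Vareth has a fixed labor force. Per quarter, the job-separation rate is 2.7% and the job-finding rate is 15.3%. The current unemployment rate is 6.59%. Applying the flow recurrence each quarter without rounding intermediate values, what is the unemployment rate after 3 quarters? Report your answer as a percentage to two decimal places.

Unemployment rate after three quarters ≈ 10.36%.

With a fixed labor force, u_{t+1} = u_t + s·(1−u_t) − f·u_t = u_t·(1−s−f) + s.
Here 1−s−f = 0.820 and s = 0.027.
u_1 = 0.065900 × 0.820 + 0.027 = 0.081038.
u_2 = 0.081038 × 0.820 + 0.027 = 0.093451.
u_3 = 0.093451 × 0.820 + 0.027 = 0.103630.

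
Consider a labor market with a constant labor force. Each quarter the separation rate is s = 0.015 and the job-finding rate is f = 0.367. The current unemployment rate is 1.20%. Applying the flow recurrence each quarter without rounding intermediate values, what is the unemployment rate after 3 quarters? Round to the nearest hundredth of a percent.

With a fixed labor force, u_{t+1} = u_t + s·(1−u_t) − f·u_t = u_t·(1−s−f) + s.
Here 1−s−f = 0.618 and s = 0.015.
u_1 = 0.012000 × 0.618 + 0.015 = 0.022416.
u_2 = 0.022416 × 0.618 + 0.015 = 0.028853.
u_3 = 0.028853 × 0.618 + 0.015 = 0.032831.

Unemployment rate after three quarters ≈ 3.28%.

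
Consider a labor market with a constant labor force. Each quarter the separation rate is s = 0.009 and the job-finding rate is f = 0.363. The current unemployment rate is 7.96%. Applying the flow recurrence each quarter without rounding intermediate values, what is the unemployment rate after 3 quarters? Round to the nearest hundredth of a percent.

Unemployment rate after three quarters ≈ 3.79%.

With a fixed labor force, u_{t+1} = u_t + s·(1−u_t) − f·u_t = u_t·(1−s−f) + s.
Here 1−s−f = 0.628 and s = 0.009.
u_1 = 0.079600 × 0.628 + 0.009 = 0.058989.
u_2 = 0.058989 × 0.628 + 0.009 = 0.046045.
u_3 = 0.046045 × 0.628 + 0.009 = 0.037916.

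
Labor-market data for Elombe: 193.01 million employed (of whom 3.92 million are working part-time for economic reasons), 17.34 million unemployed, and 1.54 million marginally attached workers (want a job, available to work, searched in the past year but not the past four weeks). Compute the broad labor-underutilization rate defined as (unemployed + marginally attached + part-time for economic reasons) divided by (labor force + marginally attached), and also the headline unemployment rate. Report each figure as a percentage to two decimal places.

Broad underutilization rate ≈ 10.76%; headline unemployment rate ≈ 8.24%.

Labor force = 193.01 + 17.34 = 210.35 million.
Numerator = 17.34 + 1.54 + 3.92 = 22.80 million.
Denominator = 210.35 + 1.54 = 211.89 million.
Broad rate = 22.80 / 211.89 = 10.76%.
Headline unemployment rate = 17.34 / 210.35 = 8.24%.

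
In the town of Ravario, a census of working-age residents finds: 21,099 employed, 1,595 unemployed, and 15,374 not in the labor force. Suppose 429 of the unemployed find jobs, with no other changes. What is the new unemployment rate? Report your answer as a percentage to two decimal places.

Initially, labor force = 21,099 + 1,595 = 22,694, so u = 1,595/22,694 = 7.03%.
After the change, unemployed falls and employed rises by 429; labor force unchanged → E = 21,528, U = 1,166, labor force = 22,694.
New unemployment rate = 1,166 / 22,694 = 5.14%.

New unemployment rate ≈ 5.14%.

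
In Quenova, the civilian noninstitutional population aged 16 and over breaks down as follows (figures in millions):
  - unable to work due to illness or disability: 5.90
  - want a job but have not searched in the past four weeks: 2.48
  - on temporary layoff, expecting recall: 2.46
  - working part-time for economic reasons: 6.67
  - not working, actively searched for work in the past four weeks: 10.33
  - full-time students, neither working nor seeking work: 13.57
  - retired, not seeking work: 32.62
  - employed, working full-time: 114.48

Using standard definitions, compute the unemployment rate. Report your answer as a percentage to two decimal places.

Employed = 6.67 + 114.48 = 121.15 million (anyone who worked, including part-time for economic reasons, counts as employed).
Unemployed = 2.46 + 10.33 = 12.79 million (jobless and actively searching, or on temporary layoff).
Labor force = 121.15 + 12.79 = 133.94 million.
Unemployment rate = 12.79 / 133.94 = 9.55%.

Unemployment rate ≈ 9.55%.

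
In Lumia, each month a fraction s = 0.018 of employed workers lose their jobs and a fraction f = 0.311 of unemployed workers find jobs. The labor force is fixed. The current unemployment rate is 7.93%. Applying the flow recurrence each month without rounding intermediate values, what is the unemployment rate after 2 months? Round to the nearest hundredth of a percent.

Unemployment rate after two months ≈ 6.58%.

With a fixed labor force, u_{t+1} = u_t + s·(1−u_t) − f·u_t = u_t·(1−s−f) + s.
Here 1−s−f = 0.671 and s = 0.018.
u_1 = 0.079300 × 0.671 + 0.018 = 0.071210.
u_2 = 0.071210 × 0.671 + 0.018 = 0.065782.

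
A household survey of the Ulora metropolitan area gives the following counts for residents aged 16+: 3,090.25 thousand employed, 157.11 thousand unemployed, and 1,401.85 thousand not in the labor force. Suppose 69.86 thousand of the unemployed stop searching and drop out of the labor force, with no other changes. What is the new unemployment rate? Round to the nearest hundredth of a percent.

New unemployment rate ≈ 2.75%.

Initially, labor force = 3,090.25 + 157.11 = 3,247.36 thousand, so u = 157.11/3,247.36 = 4.84%.
After the change, unemployed and labor force both fall by 69.86 → E = 3,090.25, U = 87.25, labor force = 3,177.50 thousand.
New unemployment rate = 87.25 / 3,177.50 = 2.75%.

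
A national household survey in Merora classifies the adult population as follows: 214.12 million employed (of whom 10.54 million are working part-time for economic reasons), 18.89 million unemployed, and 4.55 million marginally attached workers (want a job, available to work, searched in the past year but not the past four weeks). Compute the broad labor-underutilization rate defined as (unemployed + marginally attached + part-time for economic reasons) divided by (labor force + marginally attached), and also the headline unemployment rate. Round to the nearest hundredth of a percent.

Labor force = 214.12 + 18.89 = 233.01 million.
Numerator = 18.89 + 4.55 + 10.54 = 33.98 million.
Denominator = 233.01 + 4.55 = 237.56 million.
Broad rate = 33.98 / 237.56 = 14.30%.
Headline unemployment rate = 18.89 / 233.01 = 8.11%.

Broad underutilization rate ≈ 14.30%; headline unemployment rate ≈ 8.11%.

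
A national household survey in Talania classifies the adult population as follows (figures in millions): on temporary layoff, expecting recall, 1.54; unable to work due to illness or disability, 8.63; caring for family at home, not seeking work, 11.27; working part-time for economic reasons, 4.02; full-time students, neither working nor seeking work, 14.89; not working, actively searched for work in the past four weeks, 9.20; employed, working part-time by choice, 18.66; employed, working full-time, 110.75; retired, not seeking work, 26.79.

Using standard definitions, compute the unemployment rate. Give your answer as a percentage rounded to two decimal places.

Unemployment rate ≈ 7.45%.

Employed = 4.02 + 18.66 + 110.75 = 133.43 million (anyone who worked, including part-time for economic reasons, counts as employed).
Unemployed = 1.54 + 9.20 = 10.74 million (jobless and actively searching, or on temporary layoff).
Labor force = 133.43 + 10.74 = 144.17 million.
Unemployment rate = 10.74 / 144.17 = 7.45%.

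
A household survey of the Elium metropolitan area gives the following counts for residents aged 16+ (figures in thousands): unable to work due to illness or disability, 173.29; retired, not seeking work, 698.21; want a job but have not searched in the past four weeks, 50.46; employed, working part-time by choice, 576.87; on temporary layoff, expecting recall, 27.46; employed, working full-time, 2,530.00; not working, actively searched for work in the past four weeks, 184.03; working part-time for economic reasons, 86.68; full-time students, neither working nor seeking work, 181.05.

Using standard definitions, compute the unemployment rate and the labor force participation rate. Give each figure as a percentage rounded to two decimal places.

Unemployment rate ≈ 6.21%; labor force participation rate ≈ 75.53%.

Employed = 576.87 + 2,530.00 + 86.68 = 3,193.55 thousand (anyone who worked, including part-time for economic reasons, counts as employed).
Unemployed = 27.46 + 184.03 = 211.49 thousand (jobless and actively searching, or on temporary layoff).
Labor force = 3,193.55 + 211.49 = 3,405.04 thousand.
Not in labor force = 173.29 + 698.21 + 50.46 + 181.05 = 1,103.01 thousand (those not working and not actively searching are outside the labor force — including those who want a job but have given up searching).
Civilian working-age population = 3,405.04 + 1,103.01 = 4,508.05 thousand.
Unemployment rate = 211.49 / 3,405.04 = 6.21%.
Labor force participation rate = 3,405.04 / 4,508.05 = 75.53%.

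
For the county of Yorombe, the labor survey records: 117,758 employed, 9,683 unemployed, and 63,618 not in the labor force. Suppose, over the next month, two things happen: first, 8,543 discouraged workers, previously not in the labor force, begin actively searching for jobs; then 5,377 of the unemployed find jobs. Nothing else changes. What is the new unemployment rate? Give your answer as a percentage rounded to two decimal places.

New unemployment rate ≈ 9.45%.

Initially, labor force = 117,758 + 9,683 = 127,441, so u = 9,683/127,441 = 7.60%.
After the first change, unemployed and labor force both rise by 8,543 → E = 117,758, U = 18,226, labor force = 135,984.
After the second change, unemployed falls and employed rises by 5,377; labor force unchanged → E = 123,135, U = 12,849, labor force = 135,984.
New unemployment rate = 12,849 / 135,984 = 9.45%.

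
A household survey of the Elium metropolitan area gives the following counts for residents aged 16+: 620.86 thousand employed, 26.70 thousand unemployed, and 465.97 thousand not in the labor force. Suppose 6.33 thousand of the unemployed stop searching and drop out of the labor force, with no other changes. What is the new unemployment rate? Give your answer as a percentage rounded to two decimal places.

Initially, labor force = 620.86 + 26.70 = 647.56 thousand, so u = 26.70/647.56 = 4.12%.
After the change, unemployed and labor force both fall by 6.33 → E = 620.86, U = 20.37, labor force = 641.23 thousand.
New unemployment rate = 20.37 / 641.23 = 3.18%.

New unemployment rate ≈ 3.18%.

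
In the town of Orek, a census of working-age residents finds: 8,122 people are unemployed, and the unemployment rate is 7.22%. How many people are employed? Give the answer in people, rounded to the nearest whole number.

About 104,371 are employed.

Labor force = U / u = 8,122 / 0.0722 ≈ 112,493.
Employed = labor force − unemployed = 112,493 − 8,122 = 104,371.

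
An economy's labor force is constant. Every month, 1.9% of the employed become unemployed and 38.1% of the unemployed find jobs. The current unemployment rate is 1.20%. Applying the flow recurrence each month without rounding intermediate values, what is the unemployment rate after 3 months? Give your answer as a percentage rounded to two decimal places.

Unemployment rate after three months ≈ 3.98%.

With a fixed labor force, u_{t+1} = u_t + s·(1−u_t) − f·u_t = u_t·(1−s−f) + s.
Here 1−s−f = 0.600 and s = 0.019.
u_1 = 0.012000 × 0.600 + 0.019 = 0.026200.
u_2 = 0.026200 × 0.600 + 0.019 = 0.034720.
u_3 = 0.034720 × 0.600 + 0.019 = 0.039832.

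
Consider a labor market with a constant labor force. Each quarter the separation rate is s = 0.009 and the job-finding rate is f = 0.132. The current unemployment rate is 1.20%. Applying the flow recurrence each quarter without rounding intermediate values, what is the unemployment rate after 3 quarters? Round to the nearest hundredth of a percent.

Unemployment rate after three quarters ≈ 3.10%.

With a fixed labor force, u_{t+1} = u_t + s·(1−u_t) − f·u_t = u_t·(1−s−f) + s.
Here 1−s−f = 0.859 and s = 0.009.
u_1 = 0.012000 × 0.859 + 0.009 = 0.019308.
u_2 = 0.019308 × 0.859 + 0.009 = 0.025586.
u_3 = 0.025586 × 0.859 + 0.009 = 0.030978.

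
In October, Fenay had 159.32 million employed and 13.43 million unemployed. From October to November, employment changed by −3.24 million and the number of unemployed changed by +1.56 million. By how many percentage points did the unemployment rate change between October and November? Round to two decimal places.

October: labor force = 159.32 + 13.43 = 172.75; u = 13.43/172.75 = 7.77%.
November: labor force = 156.08 + 14.99 = 171.07; u = 14.99/171.07 = 8.76%.
Change = 8.76% − 7.77% = +0.99 pp.

The unemployment rate changed by +0.99 percentage points.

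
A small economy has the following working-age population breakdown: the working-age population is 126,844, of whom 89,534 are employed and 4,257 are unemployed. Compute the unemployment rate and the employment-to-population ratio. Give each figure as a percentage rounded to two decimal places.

Unemployment rate ≈ 4.54%; employment-population ratio ≈ 70.59%.

Labor force = employed + unemployed = 89,534 + 4,257 = 93,791.
Unemployment rate = 4,257 / 93,791 = 4.54%.
Employment-population ratio = 89,534 / 126,844 = 70.59%.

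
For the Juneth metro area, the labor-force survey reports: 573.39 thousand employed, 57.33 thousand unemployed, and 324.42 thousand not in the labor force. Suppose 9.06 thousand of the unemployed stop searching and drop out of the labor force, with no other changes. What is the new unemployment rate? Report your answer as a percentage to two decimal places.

Initially, labor force = 573.39 + 57.33 = 630.72 thousand, so u = 57.33/630.72 = 9.09%.
After the change, unemployed and labor force both fall by 9.06 → E = 573.39, U = 48.27, labor force = 621.66 thousand.
New unemployment rate = 48.27 / 621.66 = 7.76%.

New unemployment rate ≈ 7.76%.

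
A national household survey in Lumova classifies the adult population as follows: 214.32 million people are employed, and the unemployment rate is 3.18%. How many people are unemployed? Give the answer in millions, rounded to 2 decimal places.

About 7.04 million are unemployed.

Let U be the number unemployed. The labor force is E + U, and U/(E+U) = 0.0318.
So U = 0.0318 × 214.32 / (1 − 0.0318) = 6.8154 / 0.9682 ≈ 7.04 million.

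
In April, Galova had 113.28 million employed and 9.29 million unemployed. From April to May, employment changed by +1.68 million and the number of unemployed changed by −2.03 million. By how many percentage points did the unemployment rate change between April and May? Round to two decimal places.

The unemployment rate changed by −1.64 percentage points.

April: labor force = 113.28 + 9.29 = 122.57; u = 9.29/122.57 = 7.58%.
May: labor force = 114.96 + 7.26 = 122.22; u = 7.26/122.22 = 5.94%.
Change = 5.94% − 7.58% = −1.64 pp.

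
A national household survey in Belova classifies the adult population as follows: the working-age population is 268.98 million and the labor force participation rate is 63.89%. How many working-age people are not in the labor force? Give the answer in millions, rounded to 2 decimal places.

Share not in the labor force = 1 − 0.6389 = 0.3611.
Not in labor force = 0.3611 × 268.98 ≈ 97.13 million.

About 97.13 million are not in the labor force.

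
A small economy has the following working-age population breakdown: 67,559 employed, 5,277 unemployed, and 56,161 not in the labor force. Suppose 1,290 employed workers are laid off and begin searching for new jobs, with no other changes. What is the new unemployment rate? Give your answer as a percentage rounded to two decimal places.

Initially, labor force = 67,559 + 5,277 = 72,836, so u = 5,277/72,836 = 7.25%.
After the change, employed falls and unemployed rises by 1,290; labor force unchanged → E = 66,269, U = 6,567, labor force = 72,836.
New unemployment rate = 6,567 / 72,836 = 9.02%.

New unemployment rate ≈ 9.02%.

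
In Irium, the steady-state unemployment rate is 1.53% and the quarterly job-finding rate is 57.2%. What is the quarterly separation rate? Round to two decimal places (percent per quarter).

Separation rate ≈ 0.89% per quarter.

From u* = s/(s+f): s = u·f/(1−u).
s = 0.0153 × 57.2 / (1 − 0.0153) = 0.8752 / 0.9847 ≈ 0.89% per quarter.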